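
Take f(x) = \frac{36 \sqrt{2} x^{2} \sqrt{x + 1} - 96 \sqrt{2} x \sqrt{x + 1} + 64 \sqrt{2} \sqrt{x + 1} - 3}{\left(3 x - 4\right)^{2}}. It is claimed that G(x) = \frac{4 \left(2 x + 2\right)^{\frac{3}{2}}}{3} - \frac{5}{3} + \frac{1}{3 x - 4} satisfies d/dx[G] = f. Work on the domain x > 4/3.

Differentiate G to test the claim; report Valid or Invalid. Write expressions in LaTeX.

Valid: G'(x) = f(x).

d/dx[G] = \frac{36 \sqrt{2} x^{2} \sqrt{x + 1} - 96 \sqrt{2} x \sqrt{x + 1} + 64 \sqrt{2} \sqrt{x + 1} - 3}{9 x^{2} - 24 x + 16}
This equals f(x) exactly, so the claim holds.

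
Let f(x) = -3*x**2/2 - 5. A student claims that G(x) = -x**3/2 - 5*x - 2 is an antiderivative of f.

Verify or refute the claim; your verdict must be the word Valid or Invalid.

Valid. The derivative of G reproduces f.

d/dx[G] = -3*x**2/2 - 5
This equals f(x) exactly, so the claim holds.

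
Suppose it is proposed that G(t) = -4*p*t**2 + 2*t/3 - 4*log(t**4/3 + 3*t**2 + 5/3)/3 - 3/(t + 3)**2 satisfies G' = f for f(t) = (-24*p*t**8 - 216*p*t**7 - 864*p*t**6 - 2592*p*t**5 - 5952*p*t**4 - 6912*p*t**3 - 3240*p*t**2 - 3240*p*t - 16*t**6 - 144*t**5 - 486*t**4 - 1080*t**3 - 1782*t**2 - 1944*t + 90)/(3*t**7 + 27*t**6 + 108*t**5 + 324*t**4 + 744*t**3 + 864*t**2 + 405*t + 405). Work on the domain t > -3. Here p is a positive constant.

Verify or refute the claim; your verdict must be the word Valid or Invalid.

Invalid: d/dt[G] - f = 2/3, which is not 0.

d/dt[G] = (-24*p*t**8 - 216*p*t**7 - 864*p*t**6 - 2592*p*t**5 - 5952*p*t**4 - 6912*p*t**3 - 3240*p*t**2 - 3240*p*t + 2*t**7 + 2*t**6 - 72*t**5 - 270*t**4 - 584*t**3 - 1206*t**2 - 1674*t + 360)/(3*t**7 + 27*t**6 + 108*t**5 + 324*t**4 + 744*t**3 + 864*t**2 + 405*t + 405)
d/dt[G] - f(t) = 2/3 != 0.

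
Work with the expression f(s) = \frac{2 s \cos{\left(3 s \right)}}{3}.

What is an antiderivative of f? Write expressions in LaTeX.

An antiderivative is F(s) = \frac{2 s \sin{\left(3 s \right)}}{9} + \frac{2 \cos{\left(3 s \right)}}{27}.

A candidate is checked by its d/ds: the result must match f(s).
Check: d/ds[\frac{2 s \sin{\left(3 s \right)}}{9} + \frac{2 \cos{\left(3 s \right)}}{27}] = \frac{2 s \cos{\left(3 s \right)}}{3} = f(s).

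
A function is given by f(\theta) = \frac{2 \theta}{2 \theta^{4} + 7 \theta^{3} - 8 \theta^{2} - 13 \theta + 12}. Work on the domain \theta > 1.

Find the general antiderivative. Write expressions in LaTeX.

F(\theta) = - \frac{2 \left(- 2 \theta \log{\left(\theta - 1 \right)} + 6 \theta \log{\left(\theta + \frac{3}{2} \right)} - 4 \theta \log{\left(\theta + 4 \right)} + 2 \log{\left(\theta - 1 \right)} - 6 \log{\left(\theta + \frac{3}{2} \right)} + 4 \log{\left(\theta + 4 \right)} + 5\right)}{125 \left(\theta - 1\right)} + C

Factor the denominator (\left(\theta - 1\right)^{2} \left(\theta + 4\right) \left(2 \theta + 3\right)) and decompose: f = - \frac{24}{125 \left(2 \theta + 3\right)} + \frac{8}{125 \left(\theta + 4\right)} + \frac{4}{125 \left(\theta - 1\right)} + \frac{2}{25 \left(\theta - 1\right)^{2}}; each piece integrates to a log, atan, or power term.
Check: d/d\theta[- \frac{2 \left(- 2 \theta \log{\left(\theta - 1 \right)} + 6 \theta \log{\left(\theta + \frac{3}{2} \right)} - 4 \theta \log{\left(\theta + 4 \right)} + 2 \log{\left(\theta - 1 \right)} - 6 \log{\left(\theta + \frac{3}{2} \right)} + 4 \log{\left(\theta + 4 \right)} + 5\right)}{125 \left(\theta - 1\right)}] = \frac{2 \theta}{2 \theta^{4} + 7 \theta^{3} - 8 \theta^{2} - 13 \theta + 12} = f(\theta).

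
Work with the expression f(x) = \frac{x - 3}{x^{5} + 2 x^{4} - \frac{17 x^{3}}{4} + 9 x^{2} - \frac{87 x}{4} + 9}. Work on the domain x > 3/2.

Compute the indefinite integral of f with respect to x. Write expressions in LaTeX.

Factor the denominator (\left(x + 4\right) \left(2 x - 3\right) \left(2 x - 1\right) \left(x^{2} + 3\right)) and decompose: f = - \frac{4 \left(45 x + 29\right)}{1729 \left(x^{2} + 3\right)} + \frac{40}{117 \left(2 x - 1\right)} - \frac{8}{77 \left(2 x - 3\right)} - \frac{28}{1881 \left(x + 4\right)}; each piece integrates to a log, atan, or power term.
Check: d/dx[- \frac{4 \log{\left(x - \frac{3}{2} \right)}}{77} + \frac{20 \log{\left(x - \frac{1}{2} \right)}}{117} - \frac{28 \log{\left(x + 4 \right)}}{1881} - \frac{90 \log{\left(x^{2} + 3 \right)}}{1729} - \frac{116 \sqrt{3} \operatorname{atan}{\left(\frac{\sqrt{3} x}{3} \right)}}{5187}] = \frac{4 x - 12}{4 x^{5} + 8 x^{4} - 17 x^{3} + 36 x^{2} - 87 x + 36}, which equals f(x).

F(x) = - \frac{4 \log{\left(x - \frac{3}{2} \right)}}{77} + \frac{20 \log{\left(x - \frac{1}{2} \right)}}{117} - \frac{28 \log{\left(x + 4 \right)}}{1881} - \frac{90 \log{\left(x^{2} + 3 \right)}}{1729} - \frac{116 \sqrt{3} \operatorname{atan}{\left(\frac{\sqrt{3} x}{3} \right)}}{5187} + C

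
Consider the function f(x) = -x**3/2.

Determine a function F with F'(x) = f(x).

An antiderivative is F(x) = -x**4/8.

Check any antiderivative F(x) by computing F'(x) and comparing it with f(x).
Check: d/dx[-x**4/8] = -x**3/2 = f(x).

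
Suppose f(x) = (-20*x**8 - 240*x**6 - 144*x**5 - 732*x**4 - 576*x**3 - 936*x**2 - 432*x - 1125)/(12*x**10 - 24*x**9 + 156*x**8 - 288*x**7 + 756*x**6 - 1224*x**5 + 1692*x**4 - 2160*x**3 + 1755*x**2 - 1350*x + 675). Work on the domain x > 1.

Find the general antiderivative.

Since d/dx undoes antidifferentiation here, F'(x) = f(x) is required of F(x).
Check: d/dx[(10*x**4 + 60*x**2 + 18*x + 57)/(6*x**5 - 6*x**4 + 36*x**3 - 36*x**2 + 45*x - 45)] = (-20*x**8 - 240*x**6 - 144*x**5 - 732*x**4 - 576*x**3 - 936*x**2 - 432*x - 1125)/(12*x**10 - 24*x**9 + 156*x**8 - 288*x**7 + 756*x**6 - 1224*x**5 + 1692*x**4 - 2160*x**3 + 1755*x**2 - 1350*x + 675) = f(x).

F(x) = (10*x**4 + 60*x**2 + 18*x + 57)/(6*x**5 - 6*x**4 + 36*x**3 - 36*x**2 + 45*x - 45) + C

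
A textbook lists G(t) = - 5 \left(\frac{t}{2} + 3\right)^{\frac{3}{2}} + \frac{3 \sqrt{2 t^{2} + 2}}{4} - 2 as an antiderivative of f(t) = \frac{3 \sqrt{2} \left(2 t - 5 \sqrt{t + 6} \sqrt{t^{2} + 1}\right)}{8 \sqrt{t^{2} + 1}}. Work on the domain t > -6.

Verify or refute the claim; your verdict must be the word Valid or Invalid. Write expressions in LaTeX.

d/dt[G] = \frac{\sqrt{2} \left(6 t - 15 \sqrt{t + 6} \sqrt{t^{2} + 1}\right)}{8 \sqrt{t^{2} + 1}}
This equals f(t) exactly, so the claim holds.

Valid. The derivative of G reproduces f.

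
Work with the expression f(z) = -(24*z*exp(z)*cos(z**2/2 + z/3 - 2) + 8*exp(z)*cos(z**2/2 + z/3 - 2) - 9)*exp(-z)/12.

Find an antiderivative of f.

An antiderivative is F(z) = -2*sin(z**2/2 + z/3 - 2) - 3*exp(-z)/4.

A first test for any F(z): its z-derivative must equal f(z) identically.
Check: d/dz[-2*sin(z**2/2 + z/3 - 2) - 3*exp(-z)/4] = (-24*z*exp(z)*cos(z**2/2 + z/3 - 2) - 8*exp(z)*cos(z**2/2 + z/3 - 2) + 9)*exp(-z)/12, which equals f(z).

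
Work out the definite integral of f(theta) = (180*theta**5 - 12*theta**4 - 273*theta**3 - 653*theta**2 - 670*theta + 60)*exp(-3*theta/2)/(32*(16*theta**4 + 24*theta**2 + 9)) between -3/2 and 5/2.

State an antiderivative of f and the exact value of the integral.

Antiderivative: F(theta) = (-5*theta - 8)*(3*theta**2 - 3*theta - 2)*exp(-3*theta/2)/(16*(4*theta**2 + 3)); value = -1517*exp(-15/4)/3584 + 37*exp(9/4)/1536

A first test for any F(theta): its theta-derivative must equal f(theta) identically.
F(theta) = (-5*theta - 8)*(3*theta**2 - 3*theta - 2)*exp(-3*theta/2)/(16*(4*theta**2 + 3)) is an antiderivative of f.
Check: d/dtheta[(-5*theta - 8)*(3*theta**2 - 3*theta - 2)*exp(-3*theta/2)/(16*(4*theta**2 + 3))] = (180*theta**5 - 12*theta**4 - 273*theta**3 - 653*theta**2 - 670*theta + 60)/(512*theta**4*exp(3*theta/2) + 768*theta**2*exp(3*theta/2) + 288*exp(3*theta/2)), which equals f(theta).
F(5/2) = -1517*exp(-15/4)/3584; F(-3/2) = -37*exp(9/4)/1536.
Integral = F(5/2) - F(-3/2) = -1517*exp(-15/4)/3584 + 37*exp(9/4)/1536.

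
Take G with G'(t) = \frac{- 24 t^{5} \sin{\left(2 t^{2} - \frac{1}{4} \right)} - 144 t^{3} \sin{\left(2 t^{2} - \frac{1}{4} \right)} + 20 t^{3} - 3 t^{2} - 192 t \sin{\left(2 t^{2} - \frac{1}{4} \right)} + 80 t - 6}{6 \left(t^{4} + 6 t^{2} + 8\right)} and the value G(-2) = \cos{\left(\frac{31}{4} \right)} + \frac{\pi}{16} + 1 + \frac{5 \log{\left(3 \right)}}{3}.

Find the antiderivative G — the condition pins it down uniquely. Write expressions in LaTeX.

A first test for any G(t): its t-derivative must equal the given G'(t).
A general antiderivative is \frac{5 \log{\left(\frac{t^{2}}{2} + 1 \right)}}{3} + \cos{\left(2 t^{2} - \frac{1}{4} \right)} - \frac{\operatorname{atan}{\left(\frac{t}{2} \right)}}{4} + C.
The condition gives C = \cos{\left(\frac{31}{4} \right)} + \frac{\pi}{16} + 1 + \frac{5 \log{\left(3 \right)}}{3} - (\cos{\left(\frac{31}{4} \right)} + \frac{\pi}{16} + \frac{5 \log{\left(3 \right)}}{3}) = 1.
So G(t) = - \frac{- 20 \log{\left(\frac{t^{2}}{2} + 1 \right)} - 12 \cos{\left(2 t^{2} - \frac{1}{4} \right)} + 3 \operatorname{atan}{\left(\frac{t}{2} \right)} - 12}{12}.
Check: d/dt[- \frac{- 20 \log{\left(\frac{t^{2}}{2} + 1 \right)} - 12 \cos{\left(2 t^{2} - \frac{1}{4} \right)} + 3 \operatorname{atan}{\left(\frac{t}{2} \right)} - 12}{12}] = \frac{- 24 t^{5} \sin{\left(2 t^{2} - \frac{1}{4} \right)} - 144 t^{3} \sin{\left(2 t^{2} - \frac{1}{4} \right)} + 20 t^{3} - 3 t^{2} - 192 t \sin{\left(2 t^{2} - \frac{1}{4} \right)} + 80 t - 6}{6 t^{4} + 36 t^{2} + 48}, which equals G'(t).

G(t) = - \frac{- 20 \log{\left(\frac{t^{2}}{2} + 1 \right)} - 12 \cos{\left(2 t^{2} - \frac{1}{4} \right)} + 3 \operatorname{atan}{\left(\frac{t}{2} \right)} - 12}{12}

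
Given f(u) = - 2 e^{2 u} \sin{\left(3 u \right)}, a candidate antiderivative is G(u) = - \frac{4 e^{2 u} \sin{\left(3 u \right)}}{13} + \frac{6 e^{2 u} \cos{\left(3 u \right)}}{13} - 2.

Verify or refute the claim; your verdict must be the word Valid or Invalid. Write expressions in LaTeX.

d/du[G] = - 2 e^{2 u} \sin{\left(3 u \right)}
This equals f(u) exactly, so the claim holds.

Valid: G'(u) = f(u).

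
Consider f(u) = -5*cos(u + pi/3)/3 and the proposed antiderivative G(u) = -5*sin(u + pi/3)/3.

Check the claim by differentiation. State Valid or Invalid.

Valid. The derivative of G reproduces f.

d/du[G] = -5*cos(u + pi/3)/3
This equals f(u) exactly, so the claim holds.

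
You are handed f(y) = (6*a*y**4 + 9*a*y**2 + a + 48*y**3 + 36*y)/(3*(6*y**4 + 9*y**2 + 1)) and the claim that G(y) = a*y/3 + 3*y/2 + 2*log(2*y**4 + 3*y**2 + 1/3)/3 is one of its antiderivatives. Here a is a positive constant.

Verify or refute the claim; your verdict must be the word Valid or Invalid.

d/dy[G] = (12*a*y**4 + 18*a*y**2 + 2*a + 54*y**4 + 96*y**3 + 81*y**2 + 72*y + 9)/(36*y**4 + 54*y**2 + 6)
d/dy[G] - f(y) = 3/2 != 0.

Invalid: d/dy[G] - f = 3/2, which is not 0.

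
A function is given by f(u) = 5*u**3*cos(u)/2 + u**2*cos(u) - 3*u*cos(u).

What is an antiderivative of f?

An antiderivative is F(u) = 5*u**3*sin(u)/2 + u**2*sin(u) + 15*u**2*cos(u)/2 - 18*u*sin(u) + 2*u*cos(u) - 2*sin(u) - 18*cos(u).

Integrate term by term and add the pieces.
Check: d/du[5*u**3*sin(u)/2 + u**2*sin(u) + 15*u**2*cos(u)/2 - 18*u*sin(u) + 2*u*cos(u) - 2*sin(u) - 18*cos(u)] = 5*u**3*cos(u)/2 + u**2*cos(u) - 3*u*cos(u) = f(u).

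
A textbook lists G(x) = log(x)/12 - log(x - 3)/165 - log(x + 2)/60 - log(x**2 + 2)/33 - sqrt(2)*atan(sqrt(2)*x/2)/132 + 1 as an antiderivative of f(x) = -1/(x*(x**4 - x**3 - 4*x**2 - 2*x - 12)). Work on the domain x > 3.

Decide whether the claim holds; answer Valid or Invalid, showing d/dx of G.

Valid - the claim checks out under differentiation.

d/dx[G] = -1/(x**5 - x**4 - 4*x**3 - 2*x**2 - 12*x)
This equals f(x) exactly, so the claim holds.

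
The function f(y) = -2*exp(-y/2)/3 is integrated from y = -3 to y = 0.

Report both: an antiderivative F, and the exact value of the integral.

Antiderivative: F(y) = 4*exp(-y/2)/3; value = 4/3 - 4*exp(3/2)/3

A first test for any F(y): its y-derivative must equal f(y) identically.
F(y) = 4*exp(-y/2)/3 is an antiderivative of f.
Check: d/dy[4*exp(-y/2)/3] = -2*exp(-y/2)/3 = f(y).
F(0) = 4/3; F(-3) = 4*exp(3/2)/3.
Integral = F(0) - F(-3) = 4/3 - 4*exp(3/2)/3.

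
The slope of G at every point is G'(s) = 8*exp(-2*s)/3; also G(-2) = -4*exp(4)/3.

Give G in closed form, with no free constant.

G(s) = -4*exp(-2*s)/3

Whatever form G(s) takes, its d/ds must return the stated G'(s).
A general antiderivative is -4*exp(-2*s)/3 + C.
The condition gives C = -4*exp(4)/3 - (-4*exp(4)/3) = 0.
So G(s) = -4*exp(-2*s)/3.
Check: d/ds[-4*exp(-2*s)/3] = 8*exp(-2*s)/3 = G'(s).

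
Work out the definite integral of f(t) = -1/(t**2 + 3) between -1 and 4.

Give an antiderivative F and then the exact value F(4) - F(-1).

Antiderivative: F(t) = -sqrt(3)*atan(sqrt(3)*t/3)/3; value = -sqrt(3)*atan(4*sqrt(3)/3)/3 - sqrt(3)*pi/18

Any candidate F(t) must reproduce f(t) exactly when differentiated.
F(t) = -sqrt(3)*atan(sqrt(3)*t/3)/3 is an antiderivative of f.
Check: d/dt[-sqrt(3)*atan(sqrt(3)*t/3)/3] = -1/(t**2 + 3) = f(t).
F(4) = -sqrt(3)*atan(4*sqrt(3)/3)/3; F(-1) = sqrt(3)*pi/18.
Integral = F(4) - F(-1) = -sqrt(3)*atan(4*sqrt(3)/3)/3 - sqrt(3)*pi/18.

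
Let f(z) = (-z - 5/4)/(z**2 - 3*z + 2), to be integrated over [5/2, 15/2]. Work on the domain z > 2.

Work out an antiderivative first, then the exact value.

The denominator factors as 4*(z - 2)*(z - 1); partial fractions split f into directly integrable pieces: 9/(4*(z - 1)) - 13/(4*(z - 2)).
F(z) = (-13*log(z - 2) + 9*log(z - 1))/4 is an antiderivative of f.
Check: d/dz[(-13*log(z - 2) + 9*log(z - 1))/4] = (-4*z - 5)/(4*z**2 - 12*z + 8), which equals f(z).
F(15/2) = -13*log(11/2)/4 + 9*log(13/2)/4; F(5/2) = 9*log(3/2)/4 + 13*log(2)/4.
Integral = F(15/2) - F(5/2) = -13*log(11/2)/4 - 13*log(2)/4 - 9*log(3/2)/4 + 9*log(13/2)/4.

Antiderivative: F(z) = (-13*log(z - 2) + 9*log(z - 1))/4; value = -13*log(11/2)/4 - 13*log(2)/4 - 9*log(3/2)/4 + 9*log(13/2)/4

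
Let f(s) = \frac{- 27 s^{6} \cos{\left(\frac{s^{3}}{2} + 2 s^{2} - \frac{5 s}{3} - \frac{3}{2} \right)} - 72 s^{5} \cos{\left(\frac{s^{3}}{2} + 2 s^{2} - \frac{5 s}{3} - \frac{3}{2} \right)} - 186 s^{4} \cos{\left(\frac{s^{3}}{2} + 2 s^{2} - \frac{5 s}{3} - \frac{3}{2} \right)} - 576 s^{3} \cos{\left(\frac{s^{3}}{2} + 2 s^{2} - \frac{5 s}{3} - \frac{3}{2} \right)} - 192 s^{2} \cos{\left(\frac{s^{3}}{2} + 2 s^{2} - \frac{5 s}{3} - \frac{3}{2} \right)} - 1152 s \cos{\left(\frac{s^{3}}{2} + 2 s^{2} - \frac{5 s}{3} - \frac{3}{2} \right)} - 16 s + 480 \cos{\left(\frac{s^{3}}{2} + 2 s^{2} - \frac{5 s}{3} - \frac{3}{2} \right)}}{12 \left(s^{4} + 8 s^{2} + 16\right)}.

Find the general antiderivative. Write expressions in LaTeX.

F(s) = - \frac{9 s^{2} \sin{\left(\frac{s^{3}}{2} + 2 s^{2} - \frac{5 s}{3} - \frac{3}{2} \right)} + 36 \sin{\left(\frac{s^{3}}{2} + 2 s^{2} - \frac{5 s}{3} - \frac{3}{2} \right)} - 4}{6 \left(s^{2} + 4\right)} + C

Any candidate F(s) must reproduce f(s) exactly when differentiated.
Check: d/ds[- \frac{9 s^{2} \sin{\left(\frac{s^{3}}{2} + 2 s^{2} - \frac{5 s}{3} - \frac{3}{2} \right)} + 36 \sin{\left(\frac{s^{3}}{2} + 2 s^{2} - \frac{5 s}{3} - \frac{3}{2} \right)} - 4}{6 \left(s^{2} + 4\right)}] = \frac{- 27 s^{6} \cos{\left(\frac{s^{3}}{2} + 2 s^{2} - \frac{5 s}{3} - \frac{3}{2} \right)} - 72 s^{5} \cos{\left(\frac{s^{3}}{2} + 2 s^{2} - \frac{5 s}{3} - \frac{3}{2} \right)} - 186 s^{4} \cos{\left(\frac{s^{3}}{2} + 2 s^{2} - \frac{5 s}{3} - \frac{3}{2} \right)} - 576 s^{3} \cos{\left(\frac{s^{3}}{2} + 2 s^{2} - \frac{5 s}{3} - \frac{3}{2} \right)} - 192 s^{2} \cos{\left(\frac{s^{3}}{2} + 2 s^{2} - \frac{5 s}{3} - \frac{3}{2} \right)} - 1152 s \cos{\left(\frac{s^{3}}{2} + 2 s^{2} - \frac{5 s}{3} - \frac{3}{2} \right)} - 16 s + 480 \cos{\left(\frac{s^{3}}{2} + 2 s^{2} - \frac{5 s}{3} - \frac{3}{2} \right)}}{12 s^{4} + 96 s^{2} + 192}, which equals f(s).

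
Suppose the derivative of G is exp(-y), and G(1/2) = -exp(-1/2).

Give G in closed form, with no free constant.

Check a candidate G(y) by differentiating: d/dy[G] must match the given G'(y).
A general antiderivative is -exp(-y) + C.
The condition gives C = -exp(-1/2) - (-exp(-1/2)) = 0.
So G(y) = -exp(-y).
Check: d/dy[-exp(-y)] = exp(-y) = G'(y).

G(y) = -exp(-y)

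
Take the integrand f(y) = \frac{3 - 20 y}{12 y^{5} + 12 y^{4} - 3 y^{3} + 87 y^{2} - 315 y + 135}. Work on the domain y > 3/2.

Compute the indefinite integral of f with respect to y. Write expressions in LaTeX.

F(y) = \frac{- 2520 \log{\left(y - \frac{3}{2} \right)} + 1160 \log{\left(y - \frac{1}{2} \right)} + 870 \log{\left(y + 3 \right)} + 245 \log{\left(y^{2} + 5 \right)} + 1162 \sqrt{5} \operatorname{atan}{\left(\frac{\sqrt{5} y}{5} \right)}}{36540} + C

Factor the denominator (3 \left(y + 3\right) \left(2 y - 3\right) \left(2 y - 1\right) \left(y^{2} + 5\right)) and decompose: f = \frac{7 y + 83}{522 \left(y^{2} + 5\right)} + \frac{4}{63 \left(2 y - 1\right)} - \frac{4}{29 \left(2 y - 3\right)} + \frac{1}{42 \left(y + 3\right)}; each piece integrates to a log, atan, or power term.
Check: d/dy[\frac{- 2520 \log{\left(y - \frac{3}{2} \right)} + 1160 \log{\left(y - \frac{1}{2} \right)} + 870 \log{\left(y + 3 \right)} + 245 \log{\left(y^{2} + 5 \right)} + 1162 \sqrt{5} \operatorname{atan}{\left(\frac{\sqrt{5} y}{5} \right)}}{36540}] = \frac{3 - 20 y}{12 y^{5} + 12 y^{4} - 3 y^{3} + 87 y^{2} - 315 y + 135} = f(y).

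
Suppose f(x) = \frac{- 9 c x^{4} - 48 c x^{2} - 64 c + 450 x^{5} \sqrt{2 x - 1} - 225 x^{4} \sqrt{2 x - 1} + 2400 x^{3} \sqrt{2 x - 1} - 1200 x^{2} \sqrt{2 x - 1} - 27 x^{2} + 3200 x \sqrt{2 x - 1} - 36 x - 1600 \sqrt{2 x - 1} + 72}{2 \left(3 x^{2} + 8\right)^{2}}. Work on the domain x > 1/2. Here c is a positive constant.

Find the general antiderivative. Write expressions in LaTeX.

F(x) = \frac{- 3 c x^{3} - 8 c x + 60 x^{4} \sqrt{2 x - 1} - 60 x^{3} \sqrt{2 x - 1} + 175 x^{2} \sqrt{2 x - 1} - 160 x \sqrt{2 x - 1} + 9 x + 40 \sqrt{2 x - 1} + 6}{2 \left(3 x^{2} + 8\right)} + C

A candidate is checked by its d/dx: the result must match f(x).
Check: d/dx[\frac{- 3 c x^{3} - 8 c x + 60 x^{4} \sqrt{2 x - 1} - 60 x^{3} \sqrt{2 x - 1} + 175 x^{2} \sqrt{2 x - 1} - 160 x \sqrt{2 x - 1} + 9 x + 40 \sqrt{2 x - 1} + 6}{2 \left(3 x^{2} + 8\right)}] = \frac{- 9 c x^{4} \sqrt{2 x - 1} - 48 c x^{2} \sqrt{2 x - 1} - 64 c \sqrt{2 x - 1} + 900 x^{6} - 900 x^{5} + 5025 x^{4} - 4800 x^{3} - 27 x^{2} \sqrt{2 x - 1} + 7600 x^{2} - 36 x \sqrt{2 x - 1} - 6400 x + 72 \sqrt{2 x - 1} + 1600}{18 x^{4} \sqrt{2 x - 1} + 96 x^{2} \sqrt{2 x - 1} + 128 \sqrt{2 x - 1}}, which equals f(x).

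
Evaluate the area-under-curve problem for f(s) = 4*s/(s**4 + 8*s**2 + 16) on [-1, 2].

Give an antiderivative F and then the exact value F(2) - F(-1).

f matches the chain-rule pattern g'(h)*h' with inner function h(s) = s**2 + 4; substituting u = h(s) collapses the integral.
F(s) = -2/(s**2 + 4) is an antiderivative of f.
Check: d/ds[-2/(s**2 + 4)] = 4*s/(s**4 + 8*s**2 + 16) = f(s).
F(2) = -1/4; F(-1) = -2/5.
Integral = F(2) - F(-1) = 3/20.

Antiderivative: F(s) = -2/(s**2 + 4); value = 3/20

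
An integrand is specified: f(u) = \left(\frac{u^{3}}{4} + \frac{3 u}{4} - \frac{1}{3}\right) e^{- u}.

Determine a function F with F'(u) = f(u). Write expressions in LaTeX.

Recognize the product-rule pattern: f = v'r + vr' with v = - \frac{u^{3}}{4} - \frac{3 u^{2}}{4} - \frac{9 u}{4} - \frac{23}{12}, r = e^{- u}, so integration by parts undoes it.
Check: d/du[- \frac{u^{3} e^{- u}}{4} - \frac{3 u^{2} e^{- u}}{4} - \frac{9 u e^{- u}}{4} - \frac{23 e^{- u}}{12}] = \frac{\left(3 u^{3} + 9 u - 4\right) e^{- u}}{12}, which equals f(u).

An antiderivative is F(u) = - \frac{u^{3} e^{- u}}{4} - \frac{3 u^{2} e^{- u}}{4} - \frac{9 u e^{- u}}{4} - \frac{23 e^{- u}}{12}.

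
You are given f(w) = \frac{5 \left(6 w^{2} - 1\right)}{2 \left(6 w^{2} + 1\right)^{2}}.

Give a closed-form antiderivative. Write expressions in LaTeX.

Recognize the product-rule pattern: f = u'v + uv' with u = - \frac{5 w}{3}, v = \frac{1}{4 w^{2} + \frac{2}{3}}, so integration by parts undoes it.
Check: d/dw[- \frac{5 w}{2 \left(6 w^{2} + 1\right)}] = \frac{30 w^{2} - 5}{72 w^{4} + 24 w^{2} + 2}, which equals f(w).

An antiderivative is F(w) = - \frac{5 w}{2 \left(6 w^{2} + 1\right)}.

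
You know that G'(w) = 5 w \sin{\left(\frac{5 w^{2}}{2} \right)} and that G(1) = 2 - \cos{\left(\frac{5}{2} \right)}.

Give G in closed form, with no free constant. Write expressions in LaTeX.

The substitution u = \frac{5 w^{2}}{2} works: G'(w) is exactly (dG/du)*(du/dw) for that inner function.
A general antiderivative is - \cos{\left(\frac{5 w^{2}}{2} \right)} + C.
The condition gives C = 2 - \cos{\left(\frac{5}{2} \right)} - (- \cos{\left(\frac{5}{2} \right)}) = 2.
So G(w) = 2 - \cos{\left(\frac{5 w^{2}}{2} \right)}.
Check: d/dw[2 - \cos{\left(\frac{5 w^{2}}{2} \right)}] = 5 w \sin{\left(\frac{5 w^{2}}{2} \right)} = G'(w).

G(w) = 2 - \cos{\left(\frac{5 w^{2}}{2} \right)}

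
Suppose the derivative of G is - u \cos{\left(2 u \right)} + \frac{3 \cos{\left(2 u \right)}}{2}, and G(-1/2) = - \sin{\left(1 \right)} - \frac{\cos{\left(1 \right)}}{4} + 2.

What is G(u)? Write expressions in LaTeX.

G(u) = - \frac{u \sin{\left(2 u \right)}}{2} + \frac{3 \sin{\left(2 u \right)}}{4} - \frac{\cos{\left(2 u \right)}}{4} + 2

Integrate term by term and add the pieces.
A general antiderivative is - \frac{u \sin{\left(2 u \right)}}{2} + \frac{3 \sin{\left(2 u \right)}}{4} - \frac{\cos{\left(2 u \right)}}{4} + C.
The condition gives C = - \sin{\left(1 \right)} - \frac{\cos{\left(1 \right)}}{4} + 2 - (- \sin{\left(1 \right)} - \frac{\cos{\left(1 \right)}}{4}) = 2.
So G(u) = - \frac{u \sin{\left(2 u \right)}}{2} + \frac{3 \sin{\left(2 u \right)}}{4} - \frac{\cos{\left(2 u \right)}}{4} + 2.
Check: d/du[- \frac{u \sin{\left(2 u \right)}}{2} + \frac{3 \sin{\left(2 u \right)}}{4} - \frac{\cos{\left(2 u \right)}}{4} + 2] = - u \cos{\left(2 u \right)} + \frac{3 \cos{\left(2 u \right)}}{2} = G'(u).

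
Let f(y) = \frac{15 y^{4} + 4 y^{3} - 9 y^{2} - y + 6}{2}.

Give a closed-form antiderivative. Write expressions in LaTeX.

An antiderivative is F(y) = \frac{3 y^{5}}{2} + \frac{y^{4}}{2} - \frac{3 y^{3}}{2} - \frac{y^{2}}{4} + 3 y.

Check any antiderivative F(y) by computing F'(y) and comparing it with f(y).
Check: d/dy[\frac{3 y^{5}}{2} + \frac{y^{4}}{2} - \frac{3 y^{3}}{2} - \frac{y^{2}}{4} + 3 y] = \frac{15 y^{4}}{2} + 2 y^{3} - \frac{9 y^{2}}{2} - \frac{y}{2} + 3, which equals f(y).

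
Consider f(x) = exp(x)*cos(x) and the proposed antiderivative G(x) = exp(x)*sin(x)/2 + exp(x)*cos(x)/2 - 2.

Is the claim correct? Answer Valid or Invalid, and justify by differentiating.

d/dx[G] = exp(x)*cos(x)
This equals f(x) exactly, so the claim holds.

Valid: G'(x) = f(x).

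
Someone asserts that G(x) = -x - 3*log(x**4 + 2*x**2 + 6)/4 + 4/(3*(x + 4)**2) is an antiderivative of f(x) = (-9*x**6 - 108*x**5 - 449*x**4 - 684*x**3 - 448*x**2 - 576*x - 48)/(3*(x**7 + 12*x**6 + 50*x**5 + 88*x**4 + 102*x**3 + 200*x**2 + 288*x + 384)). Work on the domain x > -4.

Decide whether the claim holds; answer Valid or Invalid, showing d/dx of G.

d/dx[G] = (-3*x**7 - 45*x**6 - 258*x**5 - 713*x**4 - 990*x**3 - 1048*x**2 - 1440*x - 1200)/(3*x**7 + 36*x**6 + 150*x**5 + 264*x**4 + 306*x**3 + 600*x**2 + 864*x + 1152)
d/dx[G] - f(x) = -1 != 0.

Invalid: d/dx[G] - f = -1, which is not 0.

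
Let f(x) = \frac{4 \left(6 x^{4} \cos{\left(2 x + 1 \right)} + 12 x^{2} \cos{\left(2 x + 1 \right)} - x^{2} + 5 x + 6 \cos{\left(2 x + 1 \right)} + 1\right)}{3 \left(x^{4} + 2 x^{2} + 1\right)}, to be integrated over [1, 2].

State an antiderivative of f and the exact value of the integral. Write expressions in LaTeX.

Antiderivative: F(x) = \frac{2 x}{\frac{3 x^{2}}{2} + \frac{3}{2}} + 4 \sin{\left(2 x + 1 \right)} - \frac{5}{\frac{3 x^{2}}{2} + \frac{3}{2}}; value = 4 \sin{\left(5 \right)} - 4 \sin{\left(3 \right)} + \frac{13}{15}

Check any antiderivative F(x) by computing F'(x) and comparing it with f(x).
F(x) = \frac{2 x}{\frac{3 x^{2}}{2} + \frac{3}{2}} + 4 \sin{\left(2 x + 1 \right)} - \frac{5}{\frac{3 x^{2}}{2} + \frac{3}{2}} is an antiderivative of f.
Check: d/dx[\frac{2 x}{\frac{3 x^{2}}{2} + \frac{3}{2}} + 4 \sin{\left(2 x + 1 \right)} - \frac{5}{\frac{3 x^{2}}{2} + \frac{3}{2}}] = \frac{24 x^{4} \cos{\left(2 x + 1 \right)} + 48 x^{2} \cos{\left(2 x + 1 \right)} - 4 x^{2} + 20 x + 24 \cos{\left(2 x + 1 \right)} + 4}{3 x^{4} + 6 x^{2} + 3}, which equals f(x).
F(2) = 4 \sin{\left(5 \right)} - \frac{2}{15}; F(1) = -1 + 4 \sin{\left(3 \right)}.
Integral = F(2) - F(1) = 4 \sin{\left(5 \right)} - 4 \sin{\left(3 \right)} + \frac{13}{15}.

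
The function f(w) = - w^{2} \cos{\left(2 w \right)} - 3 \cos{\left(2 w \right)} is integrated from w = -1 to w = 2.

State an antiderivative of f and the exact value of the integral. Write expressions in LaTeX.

Antiderivative: F(w) = - \frac{w^{2} \sin{\left(2 w \right)}}{2} - \frac{w \cos{\left(2 w \right)}}{2} - \frac{5 \sin{\left(2 w \right)}}{4}; value = - \frac{7 \sin{\left(2 \right)}}{4} - \frac{\cos{\left(2 \right)}}{2} - \cos{\left(4 \right)} - \frac{13 \sin{\left(4 \right)}}{4}

Integrate term by term and add the pieces.
F(w) = - \frac{w^{2} \sin{\left(2 w \right)}}{2} - \frac{w \cos{\left(2 w \right)}}{2} - \frac{5 \sin{\left(2 w \right)}}{4} is an antiderivative of f.
Check: d/dw[- \frac{w^{2} \sin{\left(2 w \right)}}{2} - \frac{w \cos{\left(2 w \right)}}{2} - \frac{5 \sin{\left(2 w \right)}}{4}] = - w^{2} \cos{\left(2 w \right)} - 3 \cos{\left(2 w \right)} = f(w).
F(2) = - \cos{\left(4 \right)} - \frac{13 \sin{\left(4 \right)}}{4}; F(-1) = \frac{\cos{\left(2 \right)}}{2} + \frac{7 \sin{\left(2 \right)}}{4}.
Integral = F(2) - F(-1) = - \frac{7 \sin{\left(2 \right)}}{4} - \frac{\cos{\left(2 \right)}}{2} - \cos{\left(4 \right)} - \frac{13 \sin{\left(4 \right)}}{4}.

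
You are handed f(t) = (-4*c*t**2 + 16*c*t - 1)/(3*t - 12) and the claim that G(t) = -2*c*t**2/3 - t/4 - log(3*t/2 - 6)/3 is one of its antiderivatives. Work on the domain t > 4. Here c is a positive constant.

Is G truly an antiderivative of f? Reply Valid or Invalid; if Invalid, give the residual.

d/dt[G] = (-16*c*t**2 + 64*c*t - 3*t + 8)/(12*t - 48)
d/dt[G] - f(t) = -1/4 != 0.

Invalid: d/dt[G] - f = -1/4, which is not 0.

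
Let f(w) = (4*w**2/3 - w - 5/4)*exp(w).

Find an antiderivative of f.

f has the shape u'v + uv' for u = 4*w**2/3 - 11*w/3 + 29/12 and v = exp(w) — it is the derivative of the product u*v.
Check: d/dw[4*w**2*exp(w)/3 - 11*w*exp(w)/3 + 29*exp(w)/12] = 4*w**2*exp(w)/3 - w*exp(w) - 5*exp(w)/4, which equals f(w).

An antiderivative is F(w) = 4*w**2*exp(w)/3 - 11*w*exp(w)/3 + 29*exp(w)/12.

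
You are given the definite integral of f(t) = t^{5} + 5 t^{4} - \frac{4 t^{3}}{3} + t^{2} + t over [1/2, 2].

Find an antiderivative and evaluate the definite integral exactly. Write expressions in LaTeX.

Antiderivative: F(t) = \frac{t^{6}}{6} + t^{5} - \frac{t^{4}}{3} + \frac{t^{3}}{3} + \frac{t^{2}}{2}; value = \frac{5353}{128}

The integrand splits into summands that can be handled one at a time.
F(t) = \frac{t^{6}}{6} + t^{5} - \frac{t^{4}}{3} + \frac{t^{3}}{3} + \frac{t^{2}}{2} is an antiderivative of f.
Check: d/dt[\frac{t^{6}}{6} + t^{5} - \frac{t^{4}}{3} + \frac{t^{3}}{3} + \frac{t^{2}}{2}] = t^{5} + 5 t^{4} - \frac{4 t^{3}}{3} + t^{2} + t = f(t).
F(2) = 42; F(1/2) = \frac{23}{128}.
Integral = F(2) - F(1/2) = \frac{5353}{128}.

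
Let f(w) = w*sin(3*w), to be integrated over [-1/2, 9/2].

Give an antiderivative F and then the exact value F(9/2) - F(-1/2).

Antiderivative: F(w) = -w*cos(3*w)/3 + sin(3*w)/9; value = -3*cos(27/2)/2 - cos(3/2)/6 + sin(27/2)/9 + sin(3/2)/9

An antiderivative F(w) passes only if d/dw[F] lands on f(w) exactly.
F(w) = -w*cos(3*w)/3 + sin(3*w)/9 is an antiderivative of f.
Check: d/dw[-w*cos(3*w)/3 + sin(3*w)/9] = w*sin(3*w) = f(w).
F(9/2) = -3*cos(27/2)/2 + sin(27/2)/9; F(-1/2) = -sin(3/2)/9 + cos(3/2)/6.
Integral = F(9/2) - F(-1/2) = -3*cos(27/2)/2 - cos(3/2)/6 + sin(27/2)/9 + sin(3/2)/9.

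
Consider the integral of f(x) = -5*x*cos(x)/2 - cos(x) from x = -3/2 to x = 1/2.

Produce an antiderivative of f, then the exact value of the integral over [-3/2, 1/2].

Integrate term by term and add the pieces.
F(x) = (-5*x*sin(x) - 2*sin(x) - 5*cos(x))/2 is an antiderivative of f.
Check: d/dx[(-5*x*sin(x) - 2*sin(x) - 5*cos(x))/2] = -5*x*cos(x)/2 - cos(x) = f(x).
F(1/2) = -5*cos(1/2)/2 - 9*sin(1/2)/4; F(-3/2) = -11*sin(3/2)/4 - 5*cos(3/2)/2.
Integral = F(1/2) - F(-3/2) = -5*cos(1/2)/2 - 9*sin(1/2)/4 + 5*cos(3/2)/2 + 11*sin(3/2)/4.

Antiderivative: F(x) = (-5*x*sin(x) - 2*sin(x) - 5*cos(x))/2; value = -5*cos(1/2)/2 - 9*sin(1/2)/4 + 5*cos(3/2)/2 + 11*sin(3/2)/4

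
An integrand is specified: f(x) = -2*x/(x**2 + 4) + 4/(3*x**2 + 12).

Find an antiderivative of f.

Integrate term by term and add the pieces.
Check: d/dx[-log(x**2 + 4) + 2*atan(x/2)/3] = (4 - 6*x)/(3*x**2 + 12), which equals f(x).

An antiderivative is F(x) = -log(x**2 + 4) + 2*atan(x/2)/3.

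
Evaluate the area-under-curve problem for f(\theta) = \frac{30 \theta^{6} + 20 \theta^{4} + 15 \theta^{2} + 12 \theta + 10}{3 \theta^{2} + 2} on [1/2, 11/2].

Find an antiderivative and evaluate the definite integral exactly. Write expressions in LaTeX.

Antiderivative: F(\theta) = \frac{6 \theta^{5} + 15 \theta + 6 \log{\left(\frac{\theta^{2}}{2} + \frac{1}{3} \right)} + 5}{3}; value = - 2 \log{\left(\frac{11}{24} \right)} + 2 \log{\left(\frac{371}{24} \right)} + \frac{80725}{8}

A first test for any F(\theta): its \theta-derivative must equal f(\theta) identically.
F(\theta) = \frac{6 \theta^{5} + 15 \theta + 6 \log{\left(\frac{\theta^{2}}{2} + \frac{1}{3} \right)} + 5}{3} is an antiderivative of f.
Check: d/d\theta[\frac{6 \theta^{5} + 15 \theta + 6 \log{\left(\frac{\theta^{2}}{2} + \frac{1}{3} \right)} + 5}{3}] = \frac{30 \theta^{6} + 20 \theta^{4} + 15 \theta^{2} + 12 \theta + 10}{3 \theta^{2} + 2} = f(\theta).
F(11/2) = 2 \log{\left(\frac{371}{24} \right)} + \frac{484553}{48}; F(1/2) = 2 \log{\left(\frac{11}{24} \right)} + \frac{203}{48}.
Integral = F(11/2) - F(1/2) = - 2 \log{\left(\frac{11}{24} \right)} + 2 \log{\left(\frac{371}{24} \right)} + \frac{80725}{8}.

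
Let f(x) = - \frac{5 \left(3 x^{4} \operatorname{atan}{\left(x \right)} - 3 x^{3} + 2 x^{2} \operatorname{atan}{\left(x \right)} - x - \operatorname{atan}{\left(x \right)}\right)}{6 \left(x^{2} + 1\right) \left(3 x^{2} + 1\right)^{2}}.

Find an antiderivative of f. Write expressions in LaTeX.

An antiderivative is F(x) = \frac{5 x \operatorname{atan}{\left(x \right)}}{18 x^{2} + 6}.

A candidate is checked by its d/dx: the result must match f(x).
Check: d/dx[\frac{5 x \operatorname{atan}{\left(x \right)}}{18 x^{2} + 6}] = \frac{- 15 x^{4} \operatorname{atan}{\left(x \right)} + 15 x^{3} - 10 x^{2} \operatorname{atan}{\left(x \right)} + 5 x + 5 \operatorname{atan}{\left(x \right)}}{54 x^{6} + 90 x^{4} + 42 x^{2} + 6}, which equals f(x).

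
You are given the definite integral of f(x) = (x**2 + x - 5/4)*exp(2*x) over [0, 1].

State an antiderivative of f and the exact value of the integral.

f has the shape u'v + uv' for u = x**2/2 - 5/8 and v = exp(2*x) — it is the derivative of the product u*v.
F(x) = (4*x**2 - 5)*exp(2*x)/8 is an antiderivative of f.
Check: d/dx[(4*x**2 - 5)*exp(2*x)/8] = x**2*exp(2*x) + x*exp(2*x) - 5*exp(2*x)/4, which equals f(x).
F(1) = -exp(2)/8; F(0) = -5/8.
Integral = F(1) - F(0) = 5/8 - exp(2)/8.

Antiderivative: F(x) = (4*x**2 - 5)*exp(2*x)/8; value = 5/8 - exp(2)/8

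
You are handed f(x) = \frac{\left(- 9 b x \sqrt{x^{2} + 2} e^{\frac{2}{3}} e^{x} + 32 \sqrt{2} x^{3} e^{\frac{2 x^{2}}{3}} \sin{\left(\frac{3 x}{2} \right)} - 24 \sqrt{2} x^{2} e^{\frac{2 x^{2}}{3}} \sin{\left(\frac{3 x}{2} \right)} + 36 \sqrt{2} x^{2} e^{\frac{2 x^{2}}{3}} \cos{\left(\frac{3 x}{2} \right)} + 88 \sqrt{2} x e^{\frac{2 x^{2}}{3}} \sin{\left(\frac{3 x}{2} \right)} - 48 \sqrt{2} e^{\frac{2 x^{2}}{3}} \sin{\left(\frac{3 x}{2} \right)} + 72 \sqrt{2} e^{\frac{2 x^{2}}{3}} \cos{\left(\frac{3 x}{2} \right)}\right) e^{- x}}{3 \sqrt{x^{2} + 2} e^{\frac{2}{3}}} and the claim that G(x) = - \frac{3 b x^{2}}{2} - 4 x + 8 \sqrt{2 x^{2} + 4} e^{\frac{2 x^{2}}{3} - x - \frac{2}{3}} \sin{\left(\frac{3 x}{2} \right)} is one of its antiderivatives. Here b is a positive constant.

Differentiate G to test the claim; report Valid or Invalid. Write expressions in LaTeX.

d/dx[G] = \frac{\left(- 9 b x \sqrt{x^{2} + 2} e^{\frac{2}{3}} e^{x} e^{- \frac{2 x^{2}}{3}} + 32 \sqrt{2} x^{3} \sin{\left(\frac{3 x}{2} \right)} - 24 \sqrt{2} x^{2} \sin{\left(\frac{3 x}{2} \right)} + 36 \sqrt{2} x^{2} \cos{\left(\frac{3 x}{2} \right)} + 88 \sqrt{2} x \sin{\left(\frac{3 x}{2} \right)} - 12 \sqrt{x^{2} + 2} e^{\frac{2}{3}} e^{x} e^{- \frac{2 x^{2}}{3}} - 48 \sqrt{2} \sin{\left(\frac{3 x}{2} \right)} + 72 \sqrt{2} \cos{\left(\frac{3 x}{2} \right)}\right) e^{- x} e^{\frac{2 x^{2}}{3}}}{3 \sqrt{x^{2} + 2} e^{\frac{2}{3}}}
d/dx[G] - f(x) = -4 != 0.

Invalid: d/dx[G] - f = -4, which is not 0.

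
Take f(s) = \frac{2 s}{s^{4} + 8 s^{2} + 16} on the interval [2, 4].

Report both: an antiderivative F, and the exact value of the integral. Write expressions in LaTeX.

Antiderivative: F(s) = - \frac{1}{s^{2} + 4}; value = \frac{3}{40}

f matches the chain-rule pattern g'(h)*h' with inner function h(s) = \frac{s^{2}}{2} + 2; substituting u = h(s) collapses the integral.
F(s) = - \frac{1}{s^{2} + 4} is an antiderivative of f.
Check: d/ds[- \frac{1}{s^{2} + 4}] = \frac{2 s}{s^{4} + 8 s^{2} + 16} = f(s).
F(4) = - \frac{1}{20}; F(2) = - \frac{1}{8}.
Integral = F(4) - F(2) = \frac{3}{40}.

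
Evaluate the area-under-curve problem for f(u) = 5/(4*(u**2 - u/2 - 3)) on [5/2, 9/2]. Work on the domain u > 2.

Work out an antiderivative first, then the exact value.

The denominator factors as 2*(u - 2)*(2*u + 3); partial fractions split f into directly integrable pieces: -5/(7*(2*u + 3)) + 5/(14*(u - 2)).
F(u) = 5*(log(u - 2) - log(u + 3/2))/14 is an antiderivative of f.
Check: d/du[5*(log(u - 2) - log(u + 3/2))/14] = 5/(4*u**2 - 2*u - 12), which equals f(u).
F(9/2) = -5*log(6)/14 + 5*log(5/2)/14; F(5/2) = -5*log(4)/14 - 5*log(2)/14.
Integral = F(9/2) - F(5/2) = -5*log(6)/14 + 5*log(2)/14 + 5*log(5/2)/14 + 5*log(4)/14.

Antiderivative: F(u) = 5*(log(u - 2) - log(u + 3/2))/14; value = -5*log(6)/14 + 5*log(2)/14 + 5*log(5/2)/14 + 5*log(4)/14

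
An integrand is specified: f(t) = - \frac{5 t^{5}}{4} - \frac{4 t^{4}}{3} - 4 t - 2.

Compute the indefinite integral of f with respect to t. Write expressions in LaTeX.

The integrand splits into summands that can be handled one at a time.
Check: d/dt[- \frac{5 t^{6}}{24} - \frac{4 t^{5}}{15} - 2 t^{2} - 2 t] = - \frac{5 t^{5}}{4} - \frac{4 t^{4}}{3} - 4 t - 2 = f(t).

F(t) = - \frac{5 t^{6}}{24} - \frac{4 t^{5}}{15} - 2 t^{2} - 2 t + C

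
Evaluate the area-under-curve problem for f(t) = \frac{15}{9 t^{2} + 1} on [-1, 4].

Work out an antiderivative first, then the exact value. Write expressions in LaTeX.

Antiderivative: F(t) = 5 \operatorname{atan}{\left(3 t \right)}; value = 5 \operatorname{atan}{\left(3 \right)} + 5 \operatorname{atan}{\left(12 \right)}

Whatever form F(t) takes, F'(t) = f(t) is non-negotiable.
F(t) = 5 \operatorname{atan}{\left(3 t \right)} is an antiderivative of f.
Check: d/dt[5 \operatorname{atan}{\left(3 t \right)}] = \frac{15}{9 t^{2} + 1} = f(t).
F(4) = 5 \operatorname{atan}{\left(12 \right)}; F(-1) = - 5 \operatorname{atan}{\left(3 \right)}.
Integral = F(4) - F(-1) = 5 \operatorname{atan}{\left(3 \right)} + 5 \operatorname{atan}{\left(12 \right)}.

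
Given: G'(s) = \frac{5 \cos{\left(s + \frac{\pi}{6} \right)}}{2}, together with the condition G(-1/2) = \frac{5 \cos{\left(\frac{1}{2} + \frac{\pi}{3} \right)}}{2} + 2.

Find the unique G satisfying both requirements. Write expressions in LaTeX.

For G(s) to be correct, d/ds[G] must agree with the stated G'(s) identically.
A general antiderivative is \frac{5 \sin{\left(s + \frac{\pi}{6} \right)}}{2} + C.
The condition gives C = \frac{5 \cos{\left(\frac{1}{2} + \frac{\pi}{3} \right)}}{2} + 2 - (\frac{5 \cos{\left(\frac{1}{2} + \frac{\pi}{3} \right)}}{2}) = 2.
So G(s) = \frac{5 \sin{\left(s + \frac{\pi}{6} \right)}}{2} + 2.
Check: d/ds[\frac{5 \sin{\left(s + \frac{\pi}{6} \right)}}{2} + 2] = \frac{5 \cos{\left(s + \frac{\pi}{6} \right)}}{2} = G'(s).

G(s) = \frac{5 \sin{\left(s + \frac{\pi}{6} \right)}}{2} + 2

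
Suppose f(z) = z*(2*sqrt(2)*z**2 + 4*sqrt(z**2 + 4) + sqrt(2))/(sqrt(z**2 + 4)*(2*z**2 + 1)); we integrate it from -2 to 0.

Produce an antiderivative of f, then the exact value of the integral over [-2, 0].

Any candidate F(z) must reproduce f(z) exactly when differentiated.
F(z) = sqrt(2)*(2*sqrt(z**2 + 4) + sqrt(2)*log(z**2 + 1/2))/2 is an antiderivative of f.
Check: d/dz[sqrt(2)*(2*sqrt(z**2 + 4) + sqrt(2)*log(z**2 + 1/2))/2] = (2*sqrt(2)*z**3 + 4*z*sqrt(z**2 + 4) + sqrt(2)*z)/(2*z**2*sqrt(z**2 + 4) + sqrt(z**2 + 4)), which equals f(z).
F(0) = -log(2) + 2*sqrt(2); F(-2) = log(9/2) + 4.
Integral = F(0) - F(-2) = -4 - log(9/2) - log(2) + 2*sqrt(2).

Antiderivative: F(z) = sqrt(2)*(2*sqrt(z**2 + 4) + sqrt(2)*log(z**2 + 1/2))/2; value = -4 - log(9/2) - log(2) + 2*sqrt(2)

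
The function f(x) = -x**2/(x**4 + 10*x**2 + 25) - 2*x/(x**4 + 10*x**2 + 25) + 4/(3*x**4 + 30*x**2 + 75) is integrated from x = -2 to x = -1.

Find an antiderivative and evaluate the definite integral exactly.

Antiderivative: F(x) = 19*x/(30*x**2 + 150) - 11*sqrt(5)*atan(sqrt(5)*x/5)/150 + 30/(30*x**2 + 150); value = -11*sqrt(5)*atan(2*sqrt(5)/5)/150 + 11*sqrt(5)*atan(sqrt(5)/5)/150 + 49/540

The integrand splits into summands that can be handled one at a time.
F(x) = 19*x/(30*x**2 + 150) - 11*sqrt(5)*atan(sqrt(5)*x/5)/150 + 30/(30*x**2 + 150) is an antiderivative of f.
Check: d/dx[19*x/(30*x**2 + 150) - 11*sqrt(5)*atan(sqrt(5)*x/5)/150 + 30/(30*x**2 + 150)] = (-3*x**2 - 6*x + 4)/(3*x**4 + 30*x**2 + 75), which equals f(x).
F(-1) = 11/180 + 11*sqrt(5)*atan(sqrt(5)/5)/150; F(-2) = -4/135 + 11*sqrt(5)*atan(2*sqrt(5)/5)/150.
Integral = F(-1) - F(-2) = -11*sqrt(5)*atan(2*sqrt(5)/5)/150 + 11*sqrt(5)*atan(sqrt(5)/5)/150 + 49/540.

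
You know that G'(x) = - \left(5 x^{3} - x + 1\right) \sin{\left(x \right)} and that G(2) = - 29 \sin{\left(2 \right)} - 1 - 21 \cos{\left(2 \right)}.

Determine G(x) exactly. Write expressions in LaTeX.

G(x) = 5 x^{3} \cos{\left(x \right)} - 15 x^{2} \sin{\left(x \right)} - 31 x \cos{\left(x \right)} + 31 \sin{\left(x \right)} + \cos{\left(x \right)} - 1

Check a candidate G(x) by differentiating: d/dx[G] must match the given G'(x).
A general antiderivative is 5 x^{3} \cos{\left(x \right)} - 15 x^{2} \sin{\left(x \right)} - 31 x \cos{\left(x \right)} + 31 \sin{\left(x \right)} + \cos{\left(x \right)} + C.
The condition gives C = - 29 \sin{\left(2 \right)} - 1 - 21 \cos{\left(2 \right)} - (- 29 \sin{\left(2 \right)} - 21 \cos{\left(2 \right)}) = -1.
So G(x) = 5 x^{3} \cos{\left(x \right)} - 15 x^{2} \sin{\left(x \right)} - 31 x \cos{\left(x \right)} + 31 \sin{\left(x \right)} + \cos{\left(x \right)} - 1.
Check: d/dx[5 x^{3} \cos{\left(x \right)} - 15 x^{2} \sin{\left(x \right)} - 31 x \cos{\left(x \right)} + 31 \sin{\left(x \right)} + \cos{\left(x \right)} - 1] = - 5 x^{3} \sin{\left(x \right)} + x \sin{\left(x \right)} - \sin{\left(x \right)}, which equals G'(x).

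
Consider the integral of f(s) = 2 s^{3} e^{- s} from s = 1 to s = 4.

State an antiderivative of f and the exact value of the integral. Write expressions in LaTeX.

Recognize the product-rule pattern: f = u'v + uv' with u = - 2 s^{3} - 6 s^{2} - 12 s - 12, v = e^{- s}, so integration by parts undoes it.
F(s) = - 2 s^{3} e^{- s} - 6 s^{2} e^{- s} - 12 s e^{- s} - 12 e^{- s} is an antiderivative of f.
Check: d/ds[- 2 s^{3} e^{- s} - 6 s^{2} e^{- s} - 12 s e^{- s} - 12 e^{- s}] = 2 s^{3} e^{- s} = f(s).
F(4) = - \frac{284}{e^{4}}; F(1) = - \frac{32}{e}.
Integral = F(4) - F(1) = - \frac{284}{e^{4}} + \frac{32}{e}.

Antiderivative: F(s) = - 2 s^{3} e^{- s} - 6 s^{2} e^{- s} - 12 s e^{- s} - 12 e^{- s}; value = - \frac{284}{e^{4}} + \frac{32}{e}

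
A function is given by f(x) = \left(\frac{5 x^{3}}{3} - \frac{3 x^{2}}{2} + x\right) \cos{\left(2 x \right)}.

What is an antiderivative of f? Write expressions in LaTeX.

A first test for any F(x): its x-derivative must equal f(x) identically.
Check: d/dx[\frac{20 x^{3} \sin{\left(2 x \right)} - 18 x^{2} \sin{\left(2 x \right)} + 30 x^{2} \cos{\left(2 x \right)} - 18 x \sin{\left(2 x \right)} - 18 x \cos{\left(2 x \right)} + 9 \sin{\left(2 x \right)} - 9 \cos{\left(2 x \right)}}{24}] = \frac{5 x^{3} \cos{\left(2 x \right)}}{3} - \frac{3 x^{2} \cos{\left(2 x \right)}}{2} + x \cos{\left(2 x \right)}, which equals f(x).

An antiderivative is F(x) = \frac{20 x^{3} \sin{\left(2 x \right)} - 18 x^{2} \sin{\left(2 x \right)} + 30 x^{2} \cos{\left(2 x \right)} - 18 x \sin{\left(2 x \right)} - 18 x \cos{\left(2 x \right)} + 9 \sin{\left(2 x \right)} - 9 \cos{\left(2 x \right)}}{24}.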